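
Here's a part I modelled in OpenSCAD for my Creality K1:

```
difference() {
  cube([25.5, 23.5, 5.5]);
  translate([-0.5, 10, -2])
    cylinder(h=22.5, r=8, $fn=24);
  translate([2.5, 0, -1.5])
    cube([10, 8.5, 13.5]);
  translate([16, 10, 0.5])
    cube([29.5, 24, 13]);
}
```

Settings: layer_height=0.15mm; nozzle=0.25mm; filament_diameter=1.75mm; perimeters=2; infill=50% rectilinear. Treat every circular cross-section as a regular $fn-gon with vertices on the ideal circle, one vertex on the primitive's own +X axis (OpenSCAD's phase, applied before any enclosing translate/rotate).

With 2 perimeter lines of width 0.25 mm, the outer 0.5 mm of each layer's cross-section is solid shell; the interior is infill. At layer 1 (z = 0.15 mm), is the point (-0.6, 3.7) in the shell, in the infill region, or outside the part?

outside

At z = 0.15 mm: the cube is present — its section is the full 25.5×23.5 rectangle; the r=8 cylinder at (-0.5, 10) gives a regular 24-gon of circumradius 8 (constant along its height); the 10×8.5 cube at (2.5, 0) contributes its full rectangle; the cube at (16, 10) does not reach this height (z outside [0.5, 13.5]); Subtracting the remaining from the first: starting from the 25.5×23.5 cube, the r=8 cylinder at (-0.5, 10) partially overlaps it — only the 91.42 mm² overlap (of its 198.77 mm²) is removed, clipping the outline; the 10×8.5 cube at (2.5, 0) partially overlaps it — only the 65.94 mm² overlap (of its 85.00 mm²) is removed, clipping the outline — 2 connected regions. Overall, the cross-section has 2 separate islands. The nearest boundary edge runs (0.00, 2.07)→(1.57, 2.27); distance from the point to it = 1.74 mm. The point is not inside any of the regions above, so it lies outside the cross-section (1.74 mm from the nearest boundary).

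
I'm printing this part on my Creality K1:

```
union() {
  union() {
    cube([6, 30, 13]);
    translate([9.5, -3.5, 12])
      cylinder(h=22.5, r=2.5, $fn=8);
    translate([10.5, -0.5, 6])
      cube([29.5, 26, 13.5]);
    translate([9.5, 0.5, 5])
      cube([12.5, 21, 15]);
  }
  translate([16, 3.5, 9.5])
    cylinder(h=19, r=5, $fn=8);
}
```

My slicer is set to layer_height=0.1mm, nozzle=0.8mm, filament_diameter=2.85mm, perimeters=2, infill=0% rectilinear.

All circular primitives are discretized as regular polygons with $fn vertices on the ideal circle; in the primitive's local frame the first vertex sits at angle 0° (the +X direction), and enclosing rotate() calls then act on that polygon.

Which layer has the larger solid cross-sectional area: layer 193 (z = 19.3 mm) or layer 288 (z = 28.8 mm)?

Layer 193 (z = 19.3): the cube does not reach this height (z outside [0, 13]); the cylinder at (9.5, -3.5): section is a regular 8-gon, circumradius r=2.5 (area = (8/2)·2.500²·sin(360°/8) = 17.68 mm²); the cube at (10.5, -0.5) (footprint 29.5×26) is included at this height (area 767.00 mm²); the cube at (9.5, 0.5) (footprint 12.5×21) is included at this height (area 262.50 mm²); Taking the union: the regions partially overlap — summed areas 1047.18 mm² minus the doubly-counted overlap 241.50 mm² gives 805.68 mm² — area = 805.68 mm²; the cylinder at (16, 3.5): section is a regular 8-gon, circumradius r=5 (area = (8/2)·5.000²·sin(360°/8) = 70.71 mm²); Combining (union): the regions partially overlap — summed areas 876.39 mm² minus the doubly-counted overlap 68.30 mm² gives 808.09 mm² — area = 808.09 mm². So its area = 808.09 mm². Layer 288 (z = 28.8): the cube is not intersected at this z (z outside [0, 13]); the r=2.5 cylinder at (9.5, -3.5) contributes a regular 8-gon of circumradius 2.5 (area = (8/2)·2.500²·sin(360°/8) = 17.68 mm²); the cube at (10.5, -0.5) is not intersected at this z (z outside [6, 19.5]); the cube at (9.5, 0.5) is not intersected at this z (z outside [5, 20]); Merging all regions: only the r=2.5 cylinder at (9.5, -3.5) is present, so the union is just that shape — area = 17.68 mm²; the cylinder at (16, 3.5) is absent (z outside [9.5, 28.5]); Combining (union): only the result so far is present, so the union is just that shape — area = 17.68 mm². So its area = 17.68 mm². Layer 193 is larger (808.09 vs 17.68 mm²).

layer 193 (z = 19.3 mm)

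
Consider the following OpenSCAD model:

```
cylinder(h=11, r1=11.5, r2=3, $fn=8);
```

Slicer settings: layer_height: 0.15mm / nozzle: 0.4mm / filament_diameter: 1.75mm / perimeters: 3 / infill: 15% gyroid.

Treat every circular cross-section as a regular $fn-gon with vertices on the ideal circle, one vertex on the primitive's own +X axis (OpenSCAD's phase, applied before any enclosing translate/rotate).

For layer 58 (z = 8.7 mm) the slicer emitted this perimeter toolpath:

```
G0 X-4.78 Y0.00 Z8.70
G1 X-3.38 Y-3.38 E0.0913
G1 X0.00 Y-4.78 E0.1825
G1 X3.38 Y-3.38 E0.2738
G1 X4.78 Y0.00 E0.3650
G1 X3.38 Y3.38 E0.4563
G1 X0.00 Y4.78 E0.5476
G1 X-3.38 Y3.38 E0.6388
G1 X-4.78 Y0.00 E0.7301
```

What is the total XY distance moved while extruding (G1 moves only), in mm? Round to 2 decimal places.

29.27 mm

Sum the Euclidean lengths of each G1 segment: total = 29.27 mm.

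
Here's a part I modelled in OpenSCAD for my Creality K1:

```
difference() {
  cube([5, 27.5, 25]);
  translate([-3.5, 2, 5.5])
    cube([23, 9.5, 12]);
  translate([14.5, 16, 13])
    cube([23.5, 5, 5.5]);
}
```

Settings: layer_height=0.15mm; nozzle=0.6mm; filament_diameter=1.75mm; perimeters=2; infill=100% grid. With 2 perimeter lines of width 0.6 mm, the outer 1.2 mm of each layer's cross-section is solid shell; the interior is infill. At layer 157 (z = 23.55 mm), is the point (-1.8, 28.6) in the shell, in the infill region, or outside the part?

outside

At z = 23.55 mm: the cube is present — its section is the full 5×27.5 rectangle; the cube at (-3.5, 2) is not intersected at this z (z outside [5.5, 17.5]); the cube at (14.5, 16) is not intersected at this z (z outside [13, 18.5]); Taking the first minus the rest: none of the subtracted shapes is present at this height, so the 5×27.5 cube is unchanged — 1 connected region. Overall, the cross-section is a single solid region. The nearest boundary edge runs (5.00, 27.50)→(0.00, 27.50); distance from the point to it = 2.11 mm. The point is not inside any of the regions above, so it lies outside the cross-section (2.11 mm from the nearest boundary).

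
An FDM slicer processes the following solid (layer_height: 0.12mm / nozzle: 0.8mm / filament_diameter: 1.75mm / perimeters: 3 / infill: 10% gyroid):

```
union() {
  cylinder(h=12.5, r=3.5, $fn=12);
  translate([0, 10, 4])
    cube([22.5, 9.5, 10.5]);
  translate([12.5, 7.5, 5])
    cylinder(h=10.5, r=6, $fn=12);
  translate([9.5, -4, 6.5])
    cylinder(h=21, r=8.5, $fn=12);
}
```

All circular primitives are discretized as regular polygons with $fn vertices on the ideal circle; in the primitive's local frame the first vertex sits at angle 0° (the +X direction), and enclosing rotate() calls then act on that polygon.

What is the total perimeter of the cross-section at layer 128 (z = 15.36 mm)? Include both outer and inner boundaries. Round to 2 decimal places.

74.08 mm

At z = 15.36 mm: the cylinder does not reach this height (z outside [0, 12.5]); the cube at (0, 10) is not intersected at this z (z outside [4, 14.5]); the cylinder at (12.5, 7.5): section is a regular 12-gon, circumradius r=6 (perimeter = 2·12·6.000·sin(180°/12) = 37.27 mm); the r=8.5 cylinder at (9.5, -4) contributes a regular 12-gon of circumradius 8.5 (perimeter = 2·12·8.500·sin(180°/12) = 52.80 mm); Merging all regions: the regions partially overlap (shared area 11.74 mm²), so the edge portions inside another operand are dropped and the merged outline is re-measured after clipping — boundary = 74.08 mm. Overall, the cross-section is a single solid region. Total boundary length (outer) = 74.08 mm.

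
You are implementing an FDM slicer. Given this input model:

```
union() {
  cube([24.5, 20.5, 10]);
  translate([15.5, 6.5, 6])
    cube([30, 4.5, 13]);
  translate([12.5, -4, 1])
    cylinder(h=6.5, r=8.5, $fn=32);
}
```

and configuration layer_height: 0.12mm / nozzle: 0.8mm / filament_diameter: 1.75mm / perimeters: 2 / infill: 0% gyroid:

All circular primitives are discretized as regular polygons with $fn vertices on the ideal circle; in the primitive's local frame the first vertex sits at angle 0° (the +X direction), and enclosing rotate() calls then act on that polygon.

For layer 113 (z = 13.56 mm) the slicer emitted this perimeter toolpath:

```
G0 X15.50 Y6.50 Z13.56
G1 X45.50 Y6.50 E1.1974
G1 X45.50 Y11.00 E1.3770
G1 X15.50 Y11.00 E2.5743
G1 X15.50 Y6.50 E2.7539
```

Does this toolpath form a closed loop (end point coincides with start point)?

Start point (G0): (15.50, 6.50). End point (last G1): the path returns to the start — closed.

yes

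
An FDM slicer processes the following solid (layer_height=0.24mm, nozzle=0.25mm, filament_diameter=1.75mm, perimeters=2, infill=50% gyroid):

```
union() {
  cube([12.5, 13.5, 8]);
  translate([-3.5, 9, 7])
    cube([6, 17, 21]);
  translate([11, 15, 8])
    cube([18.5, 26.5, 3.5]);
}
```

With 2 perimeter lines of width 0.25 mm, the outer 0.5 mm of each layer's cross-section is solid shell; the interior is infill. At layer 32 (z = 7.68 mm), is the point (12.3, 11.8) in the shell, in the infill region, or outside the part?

At z = 7.68 mm: the cube (footprint 12.5×13.5) is included at this height; the cube at (-3.5, 9) (footprint 6×17) is included at this height; the cube at (11, 15) is absent (z outside [8, 11.5]); Merging all regions: the regions partially overlap (shared area 11.25 mm²), so overlapping operands fuse into one piece — 1 connected region. Overall, the cross-section is a single solid region. The nearest boundary edge runs (12.50, 13.50)→(12.50, 0.00); distance from the point to it = 0.20 mm. The point is inside the cross-section, 0.20 mm from the nearest boundary — within the 0.5 mm shell band (2 × 0.25).

shell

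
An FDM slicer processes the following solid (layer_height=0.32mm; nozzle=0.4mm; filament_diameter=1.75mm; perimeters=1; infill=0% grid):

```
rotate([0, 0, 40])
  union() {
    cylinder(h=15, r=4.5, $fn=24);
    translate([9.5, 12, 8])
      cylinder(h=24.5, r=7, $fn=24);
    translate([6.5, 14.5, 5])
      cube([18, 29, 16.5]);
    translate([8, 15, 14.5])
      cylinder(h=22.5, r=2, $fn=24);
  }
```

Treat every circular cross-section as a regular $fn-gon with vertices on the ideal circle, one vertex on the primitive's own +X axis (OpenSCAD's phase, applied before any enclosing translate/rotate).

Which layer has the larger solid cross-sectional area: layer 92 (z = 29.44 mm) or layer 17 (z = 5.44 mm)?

layer 17 (z = 5.44 mm)

Layer 92 (z = 29.44): the cylinder does not reach this height (z outside [0, 15]); the cylinder at (9.5, 12): section is a regular 24-gon, circumradius r=7 (area = (24/2)·7.000²·sin(360°/24) = 152.19 mm²); the cube at (6.5, 14.5) is absent (z outside [5, 21.5]); the r=2 cylinder at (8, 15) contributes a regular 24-gon of circumradius 2 (area = (24/2)·2.000²·sin(360°/24) = 12.42 mm²); Taking the union: the r=2 cylinder at (8, 15) lies entirely inside the r=7 cylinder at (9.5, 12), so the union is just the r=7 cylinder at (9.5, 12) — area = 152.19 mm²; (rotated 40° about Z; rotation is an isometry so areas/perimeters/island counts are preserved). So its area = 152.19 mm². Layer 17 (z = 5.44): the r=4.5 cylinder gives a regular 24-gon of circumradius 4.5 (constant along its height) (area = (24/2)·4.500²·sin(360°/24) = 62.89 mm²); the cylinder at (9.5, 12) does not reach this height (z outside [8, 32.5]); the 18×29 cube at (6.5, 14.5) contributes its full rectangle (area 522.00 mm²); the cylinder at (8, 15) is absent (z outside [14.5, 37]); Combining (union): the 2 present regions are separate (no shared area or edge), so areas and boundary lengths simply add and each stays a separate island — area = 584.89 mm²; (rotated 40° about Z; rotation is an isometry so areas/perimeters/island counts are preserved). So its area = 584.89 mm². Layer 17 is larger (584.89 vs 152.19 mm²).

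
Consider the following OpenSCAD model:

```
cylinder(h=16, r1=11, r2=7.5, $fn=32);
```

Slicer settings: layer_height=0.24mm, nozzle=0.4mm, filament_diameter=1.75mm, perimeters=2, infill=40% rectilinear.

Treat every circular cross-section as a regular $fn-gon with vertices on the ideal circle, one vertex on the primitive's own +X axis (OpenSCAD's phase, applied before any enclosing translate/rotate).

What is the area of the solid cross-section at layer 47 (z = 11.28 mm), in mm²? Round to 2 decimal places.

227.25 mm²

At z = 11.28 mm: the cone: at t=0.705 of its height the radius interpolates to r₁+(r₂−r₁)t = 8.533, giving a regular 32-gon of that circumradius (area = (32/2)·8.533²·sin(360°/32) = 227.25 mm²). Overall, the cross-section is a single solid region. Net area = 227.25 mm².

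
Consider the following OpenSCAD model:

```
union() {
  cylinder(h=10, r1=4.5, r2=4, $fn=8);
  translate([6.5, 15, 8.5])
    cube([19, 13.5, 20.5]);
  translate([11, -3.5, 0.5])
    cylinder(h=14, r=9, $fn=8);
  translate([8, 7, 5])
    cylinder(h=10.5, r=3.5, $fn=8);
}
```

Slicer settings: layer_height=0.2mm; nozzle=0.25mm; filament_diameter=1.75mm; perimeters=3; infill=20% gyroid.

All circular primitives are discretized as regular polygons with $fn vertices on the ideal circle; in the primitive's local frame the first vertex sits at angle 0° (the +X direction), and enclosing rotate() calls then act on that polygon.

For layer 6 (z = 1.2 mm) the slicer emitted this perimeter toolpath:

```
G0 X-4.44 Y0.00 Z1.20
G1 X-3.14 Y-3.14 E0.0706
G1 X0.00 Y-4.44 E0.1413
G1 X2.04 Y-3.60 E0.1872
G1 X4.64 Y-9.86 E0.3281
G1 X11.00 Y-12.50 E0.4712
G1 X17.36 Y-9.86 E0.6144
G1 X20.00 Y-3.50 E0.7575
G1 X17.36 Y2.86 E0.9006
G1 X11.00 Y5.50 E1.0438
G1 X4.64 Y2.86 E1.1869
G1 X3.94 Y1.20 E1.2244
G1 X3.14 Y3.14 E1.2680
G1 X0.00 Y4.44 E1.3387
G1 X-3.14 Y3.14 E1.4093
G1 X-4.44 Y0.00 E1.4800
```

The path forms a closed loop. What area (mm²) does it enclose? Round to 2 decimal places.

280.81 mm²

Apply the shoelace formula to the sequence of (X, Y) vertices; enclosed area = 280.81 mm².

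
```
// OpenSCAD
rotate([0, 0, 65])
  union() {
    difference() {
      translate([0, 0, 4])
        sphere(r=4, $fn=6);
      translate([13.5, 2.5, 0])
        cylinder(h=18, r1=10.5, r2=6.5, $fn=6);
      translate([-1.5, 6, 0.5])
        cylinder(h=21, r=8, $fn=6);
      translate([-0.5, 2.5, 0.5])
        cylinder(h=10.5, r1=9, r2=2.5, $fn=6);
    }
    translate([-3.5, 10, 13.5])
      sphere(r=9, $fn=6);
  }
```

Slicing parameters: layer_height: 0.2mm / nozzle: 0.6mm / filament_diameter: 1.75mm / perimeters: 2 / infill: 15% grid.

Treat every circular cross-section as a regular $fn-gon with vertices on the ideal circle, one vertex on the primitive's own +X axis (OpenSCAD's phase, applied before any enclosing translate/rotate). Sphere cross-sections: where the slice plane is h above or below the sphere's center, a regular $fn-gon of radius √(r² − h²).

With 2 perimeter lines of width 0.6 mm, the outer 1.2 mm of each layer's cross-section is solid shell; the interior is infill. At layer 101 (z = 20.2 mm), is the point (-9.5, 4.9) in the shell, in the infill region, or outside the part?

At z = 20.2 mm: the sphere is not intersected at this z (|z−center|=16.200 > r=4); the cone at (13.5, 2.5) does not reach this height (z outside [0, 18]); the r=8 cylinder at (-1.5, 6) contributes a regular 6-gon of circumradius 8; the cone at (-0.5, 2.5) is absent (z outside [0.5, 11]); Taking the first minus the rest: the first operand is absent here, so nothing remains; the sphere at (-3.5, 10): section is a regular 6-gon, circumradius = √(r²−h²) = √(9²−6.7²) = 6.009; Taking the union: only the r=9 sphere at (-3.5, 10) is present, so the union is just that shape — 1 connected region; (whole slice rotated 65° about Z — lengths, areas and connectivity unchanged). Overall, the cross-section is a single solid region. Undo the 65° rotation: the query point maps to (0.426, 10.681) in the un-rotated model frame. The nearest boundary edge runs (2.51, 10.00)→(-0.50, 15.20); distance from the point to it = 1.46 mm. The point is inside the cross-section and 1.46 mm from the nearest boundary — more than the 1.2 mm shell width (2 × 0.6), so it's in the infill interior.

infill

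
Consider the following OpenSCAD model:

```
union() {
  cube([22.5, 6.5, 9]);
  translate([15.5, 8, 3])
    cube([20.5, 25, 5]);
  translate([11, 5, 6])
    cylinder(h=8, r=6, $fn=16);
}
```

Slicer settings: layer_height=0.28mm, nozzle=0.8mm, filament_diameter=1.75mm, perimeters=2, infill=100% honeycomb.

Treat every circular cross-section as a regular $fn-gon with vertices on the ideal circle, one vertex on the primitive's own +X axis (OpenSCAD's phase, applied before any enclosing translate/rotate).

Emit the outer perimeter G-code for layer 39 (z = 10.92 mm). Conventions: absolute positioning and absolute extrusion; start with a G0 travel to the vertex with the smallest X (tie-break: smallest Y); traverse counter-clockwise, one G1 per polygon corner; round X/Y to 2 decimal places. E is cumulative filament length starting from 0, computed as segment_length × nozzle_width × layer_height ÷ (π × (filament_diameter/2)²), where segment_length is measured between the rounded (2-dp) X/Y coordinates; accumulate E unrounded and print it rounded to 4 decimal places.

G0 X5.00 Y5.00 Z10.92
G1 X5.46 Y2.70 E0.2184
G1 X6.76 Y0.76 E0.4359
G1 X8.70 Y-0.54 E0.6534
G1 X11.00 Y-1.00 E0.8718
G1 X13.30 Y-0.54 E1.0903
G1 X15.24 Y0.76 E1.3078
G1 X16.54 Y2.70 E1.5252
G1 X17.00 Y5.00 E1.7437
G1 X16.54 Y7.30 E1.9621
G1 X15.24 Y9.24 E2.1796
G1 X13.30 Y10.54 E2.3971
G1 X11.00 Y11.00 E2.6155
G1 X8.70 Y10.54 E2.8340
G1 X6.76 Y9.24 E3.0514
G1 X5.46 Y7.30 E3.2689
G1 X5.00 Y5.00 E3.4874

At z = 10.92 mm: the cube is absent (z outside [0, 9]); the cube at (15.5, 8) is not intersected at this z (z outside [3, 8]); the r=6 cylinder at (11, 5) gives a regular 16-gon of circumradius 6 (constant along its height); Taking the union: only the r=6 cylinder at (11, 5) is present, so the union is just that shape — 1 connected region. The outline is a single polygon with 16 vertices. Extrusion per mm of travel: 0.8 × 0.28 / (π × 0.875²) = 0.093128. Accumulating E over each segment gives final E = 3.4874.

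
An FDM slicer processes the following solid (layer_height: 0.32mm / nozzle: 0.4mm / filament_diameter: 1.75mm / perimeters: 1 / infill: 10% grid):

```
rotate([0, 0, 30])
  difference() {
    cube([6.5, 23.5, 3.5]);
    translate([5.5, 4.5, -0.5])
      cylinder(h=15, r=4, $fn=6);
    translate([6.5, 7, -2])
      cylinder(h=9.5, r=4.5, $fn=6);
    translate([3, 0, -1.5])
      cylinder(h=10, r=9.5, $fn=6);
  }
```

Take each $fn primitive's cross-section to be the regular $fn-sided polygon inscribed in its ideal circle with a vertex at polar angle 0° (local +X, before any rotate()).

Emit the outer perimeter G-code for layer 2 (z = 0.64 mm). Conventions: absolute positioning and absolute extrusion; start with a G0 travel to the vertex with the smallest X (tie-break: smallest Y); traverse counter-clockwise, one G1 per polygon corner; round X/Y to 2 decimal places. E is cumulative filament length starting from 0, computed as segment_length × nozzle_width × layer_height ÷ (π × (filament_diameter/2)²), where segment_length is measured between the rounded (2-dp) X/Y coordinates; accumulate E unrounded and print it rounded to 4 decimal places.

At z = 0.64 mm: the 6.5×23.5 cube contributes its full rectangle; the cylinder at (5.5, 4.5): section is a regular 6-gon, circumradius r=4; the r=4.5 cylinder at (6.5, 7) gives a regular 6-gon of circumradius 4.5 (constant along its height); the cylinder at (3, 0): section is a regular 6-gon, circumradius r=9.5; After the difference (first − rest): starting from the 6.5×23.5 cube, the r=4 cylinder at (5.5, 4.5) partially overlaps it — only the 27.71 mm² overlap (of its 41.57 mm²) is removed, clipping the outline; the r=4.5 cylinder at (6.5, 7) partially overlaps it — only the 10.38 mm² overlap (of its 52.61 mm²) is removed, clipping the outline; the r=9.5 cylinder at (3, 0) partially overlaps it — only the 23.45 mm² overlap (of its 234.48 mm²) is removed, clipping the outline — 1 connected region; (rotated 30° about Z; rotation is an isometry so areas/perimeters/island counts are preserved). The outline is a single polygon with 6 vertices. Extrusion per mm of travel: 0.4 × 0.32 / (π × 0.875²) = 0.053216. Accumulating E over each segment gives final E = 2.2565.

G0 X-11.75 Y20.35 Z0.64
G1 X-4.11 Y7.13 E0.8126
G1 X-1.77 Y8.48 E0.9563
G1 X-1.77 Y11.56 E1.1202
G1 X0.18 Y12.69 E1.2402
G1 X-6.12 Y23.60 E1.9106
G1 X-11.75 Y20.35 E2.2565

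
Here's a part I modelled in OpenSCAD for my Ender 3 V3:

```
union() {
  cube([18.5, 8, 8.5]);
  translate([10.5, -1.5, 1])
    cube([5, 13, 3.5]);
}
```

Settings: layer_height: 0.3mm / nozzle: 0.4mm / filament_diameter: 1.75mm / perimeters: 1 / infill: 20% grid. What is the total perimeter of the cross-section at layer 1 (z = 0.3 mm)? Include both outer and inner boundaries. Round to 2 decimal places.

53.00 mm

At z = 0.3 mm: the cube (footprint 18.5×8) is included at this height (perimeter 53.00 mm); the cube at (10.5, -1.5) does not reach this height (z outside [1, 4.5]); Combining (union): only the 18.5×8 cube is present, so the union is just that shape — boundary = 53.00 mm. Overall, the cross-section is a single solid region. Total boundary length (outer) = 53.00 mm.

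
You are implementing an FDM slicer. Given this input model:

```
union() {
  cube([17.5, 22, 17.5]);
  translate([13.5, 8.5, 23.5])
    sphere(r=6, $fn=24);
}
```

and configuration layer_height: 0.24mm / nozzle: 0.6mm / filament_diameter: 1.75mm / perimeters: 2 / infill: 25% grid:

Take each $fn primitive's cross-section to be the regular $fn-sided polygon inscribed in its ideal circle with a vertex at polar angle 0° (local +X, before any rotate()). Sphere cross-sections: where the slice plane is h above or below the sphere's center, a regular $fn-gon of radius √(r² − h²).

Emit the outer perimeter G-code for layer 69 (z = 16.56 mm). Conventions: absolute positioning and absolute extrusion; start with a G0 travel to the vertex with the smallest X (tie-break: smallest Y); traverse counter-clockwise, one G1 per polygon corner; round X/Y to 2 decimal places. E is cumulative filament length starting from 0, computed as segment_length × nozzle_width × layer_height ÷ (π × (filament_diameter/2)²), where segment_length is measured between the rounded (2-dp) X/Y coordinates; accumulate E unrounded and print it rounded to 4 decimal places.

At z = 16.56 mm: the 17.5×22 cube contributes its full rectangle; the sphere at (13.5, 8.5) is not intersected at this z (|z−center|=6.940 > r=6); Merging all regions: only the 17.5×22 cube is present, so the union is just that shape — 1 connected region. The outline is a single polygon with 4 vertices. Extrusion per mm of travel: 0.6 × 0.24 / (π × 0.875²) = 0.059868. Accumulating E over each segment gives final E = 4.7296.

G0 X0.00 Y0.00 Z16.56
G1 X17.50 Y0.00 E1.0477
G1 X17.50 Y22.00 E2.3648
G1 X0.00 Y22.00 E3.4125
G1 X0.00 Y0.00 E4.7296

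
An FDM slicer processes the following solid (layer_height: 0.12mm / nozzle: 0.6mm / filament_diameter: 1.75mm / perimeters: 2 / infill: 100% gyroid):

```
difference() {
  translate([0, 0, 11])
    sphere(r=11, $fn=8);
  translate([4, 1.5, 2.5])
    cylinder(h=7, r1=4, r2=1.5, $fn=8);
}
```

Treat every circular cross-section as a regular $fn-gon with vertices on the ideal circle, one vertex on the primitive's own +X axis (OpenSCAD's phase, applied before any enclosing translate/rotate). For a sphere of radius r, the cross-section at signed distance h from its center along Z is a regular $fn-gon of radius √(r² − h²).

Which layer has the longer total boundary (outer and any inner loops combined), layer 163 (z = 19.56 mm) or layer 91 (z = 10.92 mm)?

layer 91 (z = 10.92 mm)

Layer 163 (z = 19.56): the r=11 sphere contributes a regular 8-gon of circumradius √(11²−8.56²) = 6.908 (perimeter = 2·8·6.908·sin(180°/8) = 42.30 mm); the cone at (4, 1.5) is absent (z outside [2.5, 9.5]); After the difference (first − rest): none of the subtracted shapes is present at this height, so the r=11 sphere is unchanged — boundary = 42.30 mm. So its perimeter = 42.30 mm. Layer 91 (z = 10.92): the r=11 sphere slices to a regular 8-gon of circumradius 11.000 (√(r²−h²) with h=0.08 from center) (perimeter = 2·8·11.000·sin(180°/8) = 67.35 mm); the cone at (4, 1.5) is not intersected at this z (z outside [2.5, 9.5]); Taking the first minus the rest: none of the subtracted shapes is present at this height, so the r=11 sphere is unchanged — boundary = 67.35 mm. So its perimeter = 67.35 mm. Layer 91 is larger (67.35 vs 42.30 mm).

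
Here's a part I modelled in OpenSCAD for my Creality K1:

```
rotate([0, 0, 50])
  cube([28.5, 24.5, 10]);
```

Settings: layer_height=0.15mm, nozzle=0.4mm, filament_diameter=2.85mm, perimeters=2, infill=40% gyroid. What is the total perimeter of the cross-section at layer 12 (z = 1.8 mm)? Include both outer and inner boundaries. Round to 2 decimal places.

106.00 mm

At z = 1.8 mm: the cube is present — its section is the full 28.5×24.5 rectangle (perimeter 106.00 mm); (whole slice rotated 50° about Z — lengths, areas and connectivity unchanged). Overall, the cross-section is a single solid region. Total boundary length (outer) = 106.00 mm.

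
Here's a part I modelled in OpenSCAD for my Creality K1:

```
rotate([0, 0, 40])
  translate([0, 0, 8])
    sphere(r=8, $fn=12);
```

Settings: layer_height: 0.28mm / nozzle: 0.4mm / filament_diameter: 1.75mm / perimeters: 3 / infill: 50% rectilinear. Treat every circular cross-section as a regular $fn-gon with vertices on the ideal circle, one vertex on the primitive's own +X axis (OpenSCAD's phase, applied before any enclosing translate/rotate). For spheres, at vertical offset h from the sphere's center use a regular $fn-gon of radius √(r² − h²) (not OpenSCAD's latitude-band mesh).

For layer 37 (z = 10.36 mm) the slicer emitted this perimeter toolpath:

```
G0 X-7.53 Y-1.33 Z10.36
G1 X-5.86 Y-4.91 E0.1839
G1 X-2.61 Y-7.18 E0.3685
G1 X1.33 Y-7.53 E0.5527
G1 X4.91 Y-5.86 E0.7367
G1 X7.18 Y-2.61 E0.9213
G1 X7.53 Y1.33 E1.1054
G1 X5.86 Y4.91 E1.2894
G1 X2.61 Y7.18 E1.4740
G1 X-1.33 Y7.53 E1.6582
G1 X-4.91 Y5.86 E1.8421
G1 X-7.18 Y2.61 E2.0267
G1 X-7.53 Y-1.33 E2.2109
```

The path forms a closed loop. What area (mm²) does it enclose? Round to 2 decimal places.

175.28 mm²

Apply the shoelace formula to the sequence of (X, Y) vertices; enclosed area = 175.28 mm².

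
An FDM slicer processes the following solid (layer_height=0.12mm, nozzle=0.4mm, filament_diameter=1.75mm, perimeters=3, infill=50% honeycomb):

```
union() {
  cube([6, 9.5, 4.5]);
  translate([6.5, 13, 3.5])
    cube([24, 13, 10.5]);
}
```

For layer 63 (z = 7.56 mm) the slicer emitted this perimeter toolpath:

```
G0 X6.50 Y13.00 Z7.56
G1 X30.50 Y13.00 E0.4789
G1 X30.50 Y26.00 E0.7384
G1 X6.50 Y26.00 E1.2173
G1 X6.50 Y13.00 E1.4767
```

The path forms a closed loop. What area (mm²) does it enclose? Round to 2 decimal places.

Apply the shoelace formula to the sequence of (X, Y) vertices; enclosed area = 312.00 mm².

312.00 mm²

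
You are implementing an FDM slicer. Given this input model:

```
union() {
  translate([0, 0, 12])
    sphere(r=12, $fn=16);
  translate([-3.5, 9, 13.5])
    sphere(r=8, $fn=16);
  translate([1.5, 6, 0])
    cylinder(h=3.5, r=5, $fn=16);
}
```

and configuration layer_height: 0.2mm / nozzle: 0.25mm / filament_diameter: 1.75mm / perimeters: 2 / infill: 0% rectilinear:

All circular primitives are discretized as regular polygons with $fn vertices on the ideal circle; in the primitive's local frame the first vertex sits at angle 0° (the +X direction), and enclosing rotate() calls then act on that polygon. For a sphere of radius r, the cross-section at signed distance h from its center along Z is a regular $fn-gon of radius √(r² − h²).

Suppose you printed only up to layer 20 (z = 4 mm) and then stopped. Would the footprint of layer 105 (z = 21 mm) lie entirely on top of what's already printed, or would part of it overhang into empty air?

Compare the two slices. At z = 4: the r=12 sphere contributes a regular 16-gon of circumradius √(12²−8²) = 8.944 (area = (16/2)·8.944²·sin(360°/16) = 244.92 mm²); the sphere at (-3.5, 9) is absent (|z−center|=9.500 > r=8); the cylinder at (1.5, 6) does not reach this height (z outside [0, 3.5]); Taking the union: only the r=12 sphere is present, so the union is just that shape — area = 244.92 mm². At z = 21: the sphere: section is a regular 16-gon, circumradius = √(r²−h²) = √(12²−9²) = 7.937 (area = (16/2)·7.937²·sin(360°/16) = 192.87 mm²); the r=8 sphere at (-3.5, 9) slices to a regular 16-gon of circumradius 2.784 (√(r²−h²) with h=7.5 from center) (area = (16/2)·2.784²·sin(360°/16) = 23.73 mm²); the cylinder at (1.5, 6) is not intersected at this z (z outside [0, 3.5]); Taking the union: the regions partially overlap — summed areas 216.60 mm² minus the doubly-counted overlap 2.29 mm² gives 214.31 mm² — area = 214.31 mm². Checking containment: at z = 21 the cross-section extends beyond the z = 4 cross-section by about 17.05 mm².

part overhangs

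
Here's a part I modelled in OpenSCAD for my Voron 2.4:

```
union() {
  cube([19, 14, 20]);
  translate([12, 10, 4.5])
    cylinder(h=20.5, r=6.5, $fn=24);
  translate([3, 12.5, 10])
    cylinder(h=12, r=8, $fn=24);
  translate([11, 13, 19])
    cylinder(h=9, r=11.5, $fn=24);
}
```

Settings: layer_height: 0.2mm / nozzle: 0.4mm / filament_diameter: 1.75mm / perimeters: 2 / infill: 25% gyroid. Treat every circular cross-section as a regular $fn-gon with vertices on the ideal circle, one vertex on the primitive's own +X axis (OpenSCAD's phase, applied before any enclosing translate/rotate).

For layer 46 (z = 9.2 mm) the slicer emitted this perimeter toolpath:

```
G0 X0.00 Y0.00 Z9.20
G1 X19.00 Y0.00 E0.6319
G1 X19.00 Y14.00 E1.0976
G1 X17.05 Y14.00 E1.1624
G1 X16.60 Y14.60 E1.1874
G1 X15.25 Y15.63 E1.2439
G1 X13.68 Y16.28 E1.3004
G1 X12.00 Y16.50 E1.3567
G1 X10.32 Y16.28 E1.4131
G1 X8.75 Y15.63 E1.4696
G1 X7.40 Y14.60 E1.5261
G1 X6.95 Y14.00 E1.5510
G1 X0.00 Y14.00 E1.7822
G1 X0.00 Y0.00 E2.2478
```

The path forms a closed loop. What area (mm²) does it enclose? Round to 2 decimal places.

Apply the shoelace formula to the sequence of (X, Y) vertices; enclosed area = 283.45 mm².

283.45 mm²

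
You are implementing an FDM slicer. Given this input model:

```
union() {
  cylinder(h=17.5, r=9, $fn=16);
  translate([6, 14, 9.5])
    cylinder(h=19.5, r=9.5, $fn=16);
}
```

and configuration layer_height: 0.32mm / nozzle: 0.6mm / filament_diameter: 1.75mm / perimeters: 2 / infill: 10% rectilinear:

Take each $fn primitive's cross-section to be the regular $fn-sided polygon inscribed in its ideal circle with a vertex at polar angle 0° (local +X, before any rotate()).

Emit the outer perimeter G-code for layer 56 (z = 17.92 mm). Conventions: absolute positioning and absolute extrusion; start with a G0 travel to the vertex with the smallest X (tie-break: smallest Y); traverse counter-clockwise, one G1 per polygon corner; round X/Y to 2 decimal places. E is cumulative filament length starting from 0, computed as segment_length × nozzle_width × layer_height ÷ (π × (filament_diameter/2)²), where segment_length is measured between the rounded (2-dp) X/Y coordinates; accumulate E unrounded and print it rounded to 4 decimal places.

G0 X-3.50 Y14.00 Z17.92
G1 X-2.78 Y10.36 E0.2962
G1 X-0.72 Y7.28 E0.5920
G1 X2.36 Y5.22 E0.8878
G1 X6.00 Y4.50 E1.1839
G1 X9.64 Y5.22 E1.4801
G1 X12.72 Y7.28 E1.7759
G1 X14.78 Y10.36 E2.0717
G1 X15.50 Y14.00 E2.3679
G1 X14.78 Y17.64 E2.6641
G1 X12.72 Y20.72 E2.9599
G1 X9.64 Y22.78 E3.2556
G1 X6.00 Y23.50 E3.5518
G1 X2.36 Y22.78 E3.8480
G1 X-0.72 Y20.72 E4.1438
G1 X-2.78 Y17.64 E4.4396
G1 X-3.50 Y14.00 E4.7358

At z = 17.92 mm: the cylinder is absent (z outside [0, 17.5]); the cylinder at (6, 14): section is a regular 16-gon, circumradius r=9.5; Combining (union): only the r=9.5 cylinder at (6, 14) is present, so the union is just that shape — 1 connected region. The outline is a single polygon with 16 vertices. Extrusion per mm of travel: 0.6 × 0.32 / (π × 0.875²) = 0.079824. Accumulating E over each segment gives final E = 4.7358.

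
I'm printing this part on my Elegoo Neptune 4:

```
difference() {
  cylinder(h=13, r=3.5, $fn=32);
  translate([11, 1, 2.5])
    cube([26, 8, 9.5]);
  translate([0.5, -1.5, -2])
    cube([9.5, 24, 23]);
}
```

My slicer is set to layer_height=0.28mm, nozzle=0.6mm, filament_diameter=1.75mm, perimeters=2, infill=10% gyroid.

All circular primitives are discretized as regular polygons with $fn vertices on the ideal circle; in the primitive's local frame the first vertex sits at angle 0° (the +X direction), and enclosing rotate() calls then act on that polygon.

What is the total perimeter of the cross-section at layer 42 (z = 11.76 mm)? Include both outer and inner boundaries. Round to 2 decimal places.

23.01 mm

At z = 11.76 mm: the r=3.5 cylinder contributes a regular 32-gon of circumradius 3.5 (perimeter = 2·32·3.500·sin(180°/32) = 21.96 mm); the 26×8 cube at (11, 1) contributes its full rectangle (perimeter 68.00 mm); the cube at (0.5, -1.5) (footprint 9.5×24) is included at this height (perimeter 67.00 mm); Taking the first minus the rest: starting from the r=3.5 cylinder, the 26×8 cube at (11, 1) misses the remaining region (no effect); the 9.5×24 cube at (0.5, -1.5) partially overlaps it — only the 12.14 mm² overlap (of its 228.00 mm²) is removed, clipping the outline — boundary = 23.01 mm. Overall, the cross-section is a single solid region. Total boundary length (outer) = 23.01 mm.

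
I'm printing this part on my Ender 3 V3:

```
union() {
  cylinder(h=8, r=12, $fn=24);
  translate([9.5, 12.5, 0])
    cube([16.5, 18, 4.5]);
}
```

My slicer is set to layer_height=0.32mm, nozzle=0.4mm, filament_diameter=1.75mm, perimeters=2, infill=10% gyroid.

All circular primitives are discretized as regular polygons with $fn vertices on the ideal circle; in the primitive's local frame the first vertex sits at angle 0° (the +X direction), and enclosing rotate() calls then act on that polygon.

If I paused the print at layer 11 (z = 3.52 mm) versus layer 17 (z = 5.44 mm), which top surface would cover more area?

layer 11 (z = 3.52 mm)

Layer 11 (z = 3.52): the r=12 cylinder gives a regular 24-gon of circumradius 12 (constant along its height) (area = (24/2)·12.000²·sin(360°/24) = 447.24 mm²); the cube at (9.5, 12.5) is present — its section is the full 16.5×18 rectangle (area 297.00 mm²); Merging all regions: the 2 present regions are separate (no shared area or edge), so areas and boundary lengths simply add and each stays a separate island — area = 744.24 mm². So its area = 744.24 mm². Layer 17 (z = 5.44): the r=12 cylinder gives a regular 24-gon of circumradius 12 (constant along its height) (area = (24/2)·12.000²·sin(360°/24) = 447.24 mm²); the cube at (9.5, 12.5) is not intersected at this z (z outside [0, 4.5]); Merging all regions: only the r=12 cylinder is present, so the union is just that shape — area = 447.24 mm². So its area = 447.24 mm². Layer 11 is larger (744.24 vs 447.24 mm²).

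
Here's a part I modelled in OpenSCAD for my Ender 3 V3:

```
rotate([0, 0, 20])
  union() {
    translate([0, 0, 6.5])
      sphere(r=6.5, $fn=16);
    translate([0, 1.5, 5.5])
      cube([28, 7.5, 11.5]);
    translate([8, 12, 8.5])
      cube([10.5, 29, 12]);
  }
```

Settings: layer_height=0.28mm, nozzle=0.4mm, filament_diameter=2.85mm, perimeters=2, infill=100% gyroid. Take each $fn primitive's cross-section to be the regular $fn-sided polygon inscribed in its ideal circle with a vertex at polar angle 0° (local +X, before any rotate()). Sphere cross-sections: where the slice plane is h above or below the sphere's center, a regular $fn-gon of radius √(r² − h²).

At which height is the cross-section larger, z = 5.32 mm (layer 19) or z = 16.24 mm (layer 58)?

layer 58 (z = 16.24 mm)

Layer 19 (z = 5.32): the r=6.5 sphere slices to a regular 16-gon of circumradius 6.392 (√(r²−h²) with h=1.18 from center) (area = (16/2)·6.392²·sin(360°/16) = 125.08 mm²); the cube at (0, 1.5) is not intersected at this z (z outside [5.5, 17]); the cube at (8, 12) does not reach this height (z outside [8.5, 20.5]); Merging all regions: only the r=6.5 sphere is present, so the union is just that shape — area = 125.08 mm²; (whole slice rotated 20° about Z — lengths, areas and connectivity unchanged). So its area = 125.08 mm². Layer 58 (z = 16.24): the sphere is not intersected at this z (|z−center|=9.740 > r=6.5); the cube at (0, 1.5) is present — its section is the full 28×7.5 rectangle (area 210.00 mm²); the cube at (8, 12) (footprint 10.5×29) is included at this height (area 304.50 mm²); Combining (union): the 2 present regions are separate (no shared area or edge), so areas and boundary lengths simply add and each stays a separate island — area = 514.50 mm²; (rotated 20° about Z; rotation is an isometry so areas/perimeters/island counts are preserved). So its area = 514.50 mm². Layer 58 is larger (514.50 vs 125.08 mm²).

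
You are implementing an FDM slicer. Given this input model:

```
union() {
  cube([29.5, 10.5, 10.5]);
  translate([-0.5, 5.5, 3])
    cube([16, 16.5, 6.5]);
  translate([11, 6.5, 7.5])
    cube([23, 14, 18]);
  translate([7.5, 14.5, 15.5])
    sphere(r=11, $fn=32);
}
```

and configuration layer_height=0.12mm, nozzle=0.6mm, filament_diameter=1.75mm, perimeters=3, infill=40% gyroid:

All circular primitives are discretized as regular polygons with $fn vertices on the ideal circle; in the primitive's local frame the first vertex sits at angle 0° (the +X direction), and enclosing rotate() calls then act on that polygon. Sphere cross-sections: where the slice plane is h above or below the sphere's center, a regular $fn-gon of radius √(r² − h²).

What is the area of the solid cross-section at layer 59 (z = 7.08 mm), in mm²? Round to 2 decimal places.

496.25 mm²

At z = 7.08 mm: the 29.5×10.5 cube contributes its full rectangle (area 309.75 mm²); the cube at (-0.5, 5.5) is present — its section is the full 16×16.5 rectangle (area 264.00 mm²); the cube at (11, 6.5) is absent (z outside [7.5, 25.5]); the sphere at (7.5, 14.5): section is a regular 32-gon, circumradius = √(r²−h²) = √(11²−8.42²) = 7.078 (area = (32/2)·7.078²·sin(360°/32) = 156.40 mm²); Combining (union): the regions partially overlap — summed areas 730.15 mm² minus the doubly-counted overlap 233.90 mm² gives 496.25 mm² — area = 496.25 mm². Overall, the cross-section is a single solid region. Net area = 496.25 mm².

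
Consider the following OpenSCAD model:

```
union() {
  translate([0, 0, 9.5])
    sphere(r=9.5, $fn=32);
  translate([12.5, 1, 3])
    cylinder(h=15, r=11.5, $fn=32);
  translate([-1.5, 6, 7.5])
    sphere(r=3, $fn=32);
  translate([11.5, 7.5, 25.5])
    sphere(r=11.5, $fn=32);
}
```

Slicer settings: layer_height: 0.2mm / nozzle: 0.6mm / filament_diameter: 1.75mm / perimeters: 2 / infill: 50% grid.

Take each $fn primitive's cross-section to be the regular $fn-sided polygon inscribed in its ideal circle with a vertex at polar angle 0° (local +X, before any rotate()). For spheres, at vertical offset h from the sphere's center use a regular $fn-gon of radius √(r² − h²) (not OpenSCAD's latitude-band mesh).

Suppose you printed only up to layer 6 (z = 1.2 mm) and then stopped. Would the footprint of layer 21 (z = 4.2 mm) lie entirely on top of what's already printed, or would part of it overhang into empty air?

part overhangs

Compare the two slices. At z = 1.2: the r=9.5 sphere contributes a regular 32-gon of circumradius √(9.5²−8.3²) = 4.622 (area = (32/2)·4.622²·sin(360°/32) = 66.67 mm²); the cylinder at (12.5, 1) does not reach this height (z outside [3, 18]); the sphere at (-1.5, 6) is absent (|z−center|=6.300 > r=3); the sphere at (11.5, 7.5) is absent (|z−center|=24.300 > r=11.5); Combining (union): only the r=9.5 sphere is present, so the union is just that shape — area = 66.67 mm². At z = 4.2: the r=9.5 sphere slices to a regular 32-gon of circumradius 7.884 (√(r²−h²) with h=5.3 from center) (area = (32/2)·7.884²·sin(360°/32) = 194.03 mm²); the cylinder at (12.5, 1): section is a regular 32-gon, circumradius r=11.5 (area = (32/2)·11.500²·sin(360°/32) = 412.81 mm²); the sphere at (-1.5, 6) is not intersected at this z (|z−center|=3.300 > r=3); the sphere at (11.5, 7.5) is absent (|z−center|=21.300 > r=11.5); Taking the union: the regions partially overlap — summed areas 606.84 mm² minus the doubly-counted overlap 67.18 mm² gives 539.66 mm² — area = 539.66 mm². Checking containment: at z = 4.2 the cross-section extends beyond the z = 1.2 cross-section by about 472.99 mm².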